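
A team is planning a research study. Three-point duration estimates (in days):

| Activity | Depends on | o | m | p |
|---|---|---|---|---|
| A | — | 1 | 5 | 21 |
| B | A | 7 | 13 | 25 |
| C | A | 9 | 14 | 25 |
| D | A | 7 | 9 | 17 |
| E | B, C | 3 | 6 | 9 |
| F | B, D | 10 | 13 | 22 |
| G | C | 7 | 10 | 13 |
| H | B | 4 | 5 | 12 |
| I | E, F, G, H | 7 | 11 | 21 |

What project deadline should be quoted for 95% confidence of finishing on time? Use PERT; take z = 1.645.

te_A = (1 + 4·5 + 21)/6 = 42/6 = 7; σ²_A = ((21−1)/6)² = 11.111
te_B = (7 + 4·13 + 25)/6 = 84/6 = 14; σ²_B = ((25−7)/6)² = 9.000
te_C = (9 + 4·14 + 25)/6 = 90/6 = 15; σ²_C = ((25−9)/6)² = 7.111
te_D = (7 + 4·9 + 17)/6 = 60/6 = 10; σ²_D = ((17−7)/6)² = 2.778
te_E = (3 + 4·6 + 9)/6 = 36/6 = 6; σ²_E = ((9−3)/6)² = 1.000
te_F = (10 + 4·13 + 22)/6 = 84/6 = 14; σ²_F = ((22−10)/6)² = 4.000
te_G = (7 + 4·10 + 13)/6 = 60/6 = 10; σ²_G = ((13−7)/6)² = 1.000
te_H = (4 + 4·5 + 12)/6 = 36/6 = 6; σ²_H = ((12−4)/6)² = 1.778
te_I = (7 + 4·11 + 21)/6 = 72/6 = 12; σ²_I = ((21−7)/6)² = 5.444

Forward pass:
ES_A = 0; EF_A = 7
ES_B = 7; EF_B = 7+14 = 21
ES_C = 7; EF_C = 7+15 = 22
ES_D = 7; EF_D = 7+10 = 17
ES_E = max(EF_B=21, EF_C=22) = 22; EF_E = 22+6 = 28
ES_F = max(EF_B=21, EF_D=17) = 21; EF_F = 21+14 = 35
ES_G = 22; EF_G = 22+10 = 32
ES_H = 21; EF_H = 21+6 = 27
ES_I = max(EF_E=28, EF_F=35, EF_G=32, EF_H=27) = 35; EF_I = 35+12 = 47
Expected project duration μ = 47 days. Critical path: A → B → F → I.

Variance along critical path = 11.111 + 9.000 + 4.000 + 5.444 = 29.556; σ = 5.437 days.
D = μ + z·σ = 47 + 1.645·5.437 = 55.9 days

55.9 days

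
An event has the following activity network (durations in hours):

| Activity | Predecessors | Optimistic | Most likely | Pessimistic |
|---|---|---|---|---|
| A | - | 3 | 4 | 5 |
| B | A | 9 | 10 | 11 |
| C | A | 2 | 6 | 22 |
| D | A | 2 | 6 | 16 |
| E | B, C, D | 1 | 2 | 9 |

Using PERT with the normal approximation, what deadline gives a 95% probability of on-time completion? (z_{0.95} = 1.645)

te_A = (3 + 4·4 + 5)/6 = 24/6 = 4; σ²_A = ((5−3)/6)² = 0.111
te_B = (9 + 4·10 + 11)/6 = 60/6 = 10; σ²_B = ((11−9)/6)² = 0.111
te_C = (2 + 4·6 + 22)/6 = 48/6 = 8; σ²_C = ((22−2)/6)² = 11.111
te_D = (2 + 4·6 + 16)/6 = 42/6 = 7; σ²_D = ((16−2)/6)² = 5.444
te_E = (1 + 4·2 + 9)/6 = 18/6 = 3; σ²_E = ((9−1)/6)² = 1.778

Forward pass:
ES_A = 0; EF_A = 4
ES_B = 4; EF_B = 4+10 = 14
ES_C = 4; EF_C = 4+8 = 12
ES_D = 4; EF_D = 4+7 = 11
ES_E = max(EF_B=14, EF_C=12, EF_D=11) = 14; EF_E = 14+3 = 17
Expected project duration μ = 17 hours. Critical path: A → B → E.

Variance along critical path = 0.111 + 0.111 + 1.778 = 2.000; σ = 1.414 hours.
D = μ + z·σ = 17 + 1.645·1.414 = 19.3 hours

19.3 hours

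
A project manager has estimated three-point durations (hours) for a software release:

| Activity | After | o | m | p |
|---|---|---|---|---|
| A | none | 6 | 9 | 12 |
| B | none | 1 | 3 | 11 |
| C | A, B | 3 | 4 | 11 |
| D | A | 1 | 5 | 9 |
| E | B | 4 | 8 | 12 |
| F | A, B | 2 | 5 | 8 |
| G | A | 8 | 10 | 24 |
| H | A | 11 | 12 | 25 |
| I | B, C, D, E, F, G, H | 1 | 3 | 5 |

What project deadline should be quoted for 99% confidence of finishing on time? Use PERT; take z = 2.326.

te_A = (6 + 4·9 + 12)/6 = 54/6 = 9; σ²_A = ((12−6)/6)² = 1.000
te_B = (1 + 4·3 + 11)/6 = 24/6 = 4; σ²_B = ((11−1)/6)² = 2.778
te_C = (3 + 4·4 + 11)/6 = 30/6 = 5; σ²_C = ((11−3)/6)² = 1.778
te_D = (1 + 4·5 + 9)/6 = 30/6 = 5; σ²_D = ((9−1)/6)² = 1.778
te_E = (4 + 4·8 + 12)/6 = 48/6 = 8; σ²_E = ((12−4)/6)² = 1.778
te_F = (2 + 4·5 + 8)/6 = 30/6 = 5; σ²_F = ((8−2)/6)² = 1.000
te_G = (8 + 4·10 + 24)/6 = 72/6 = 12; σ²_G = ((24−8)/6)² = 7.111
te_H = (11 + 4·12 + 25)/6 = 84/6 = 14; σ²_H = ((25−11)/6)² = 5.444
te_I = (1 + 4·3 + 5)/6 = 18/6 = 3; σ²_I = ((5−1)/6)² = 0.444

Forward pass:
ES_A = 0; EF_A = 9
ES_B = 0; EF_B = 4
ES_C = max(EF_A=9, EF_B=4) = 9; EF_C = 9+5 = 14
ES_D = 9; EF_D = 9+5 = 14
ES_E = 4; EF_E = 4+8 = 12
ES_F = max(EF_A=9, EF_B=4) = 9; EF_F = 9+5 = 14
ES_G = 9; EF_G = 9+12 = 21
ES_H = 9; EF_H = 9+14 = 23
ES_I = max(EF_B=4, EF_C=14, EF_D=14, EF_E=12, EF_F=14, EF_G=21, EF_H=23) = 23; EF_I = 23+3 = 26
Expected project duration μ = 26 hours. Critical path: A → H → I.

Variance along critical path = 1.000 + 5.444 + 0.444 = 6.889; σ = 2.625 hours.
D = μ + z·σ = 26 + 2.326·2.625 = 32.1 hours

32.1 hours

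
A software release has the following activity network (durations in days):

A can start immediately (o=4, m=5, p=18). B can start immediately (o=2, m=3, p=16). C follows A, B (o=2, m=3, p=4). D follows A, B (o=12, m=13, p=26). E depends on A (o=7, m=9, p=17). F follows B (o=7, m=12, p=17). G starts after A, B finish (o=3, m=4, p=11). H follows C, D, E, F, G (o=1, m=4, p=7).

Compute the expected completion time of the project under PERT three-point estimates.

te_A = (4 + 4·5 + 18)/6 = 42/6 = 7
te_B = (2 + 4·3 + 16)/6 = 30/6 = 5
te_C = (2 + 4·3 + 4)/6 = 18/6 = 3
te_D = (12 + 4·13 + 26)/6 = 90/6 = 15
te_E = (7 + 4·9 + 17)/6 = 60/6 = 10
te_F = (7 + 4·12 + 17)/6 = 72/6 = 12
te_G = (3 + 4·4 + 11)/6 = 30/6 = 5
te_H = (1 + 4·4 + 7)/6 = 24/6 = 4

Forward pass:
ES_A = 0; EF_A = 7
ES_B = 0; EF_B = 5
ES_C = max(EF_A=7, EF_B=5) = 7; EF_C = 7+3 = 10
ES_D = max(EF_A=7, EF_B=5) = 7; EF_D = 7+15 = 22
ES_E = 7; EF_E = 7+10 = 17
ES_F = 5; EF_F = 5+12 = 17
ES_G = max(EF_A=7, EF_B=5) = 7; EF_G = 7+5 = 12
ES_H = max(EF_C=10, EF_D=22, EF_E=17, EF_F=17, EF_G=12) = 22; EF_H = 22+4 = 26
Expected project duration μ = 26 days. Critical path: A → D → H.

26 days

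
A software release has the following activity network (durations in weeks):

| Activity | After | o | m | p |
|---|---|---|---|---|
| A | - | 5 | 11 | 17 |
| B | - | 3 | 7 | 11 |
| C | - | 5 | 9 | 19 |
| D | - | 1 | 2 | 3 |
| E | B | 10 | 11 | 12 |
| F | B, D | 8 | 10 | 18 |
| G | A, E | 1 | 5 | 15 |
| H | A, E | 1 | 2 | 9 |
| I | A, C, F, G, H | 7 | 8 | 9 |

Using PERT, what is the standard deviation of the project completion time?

2.73 weeks

te_A = (5 + 4·11 + 17)/6 = 66/6 = 11; σ²_A = ((17−5)/6)² = 4.000
te_B = (3 + 4·7 + 11)/6 = 42/6 = 7; σ²_B = ((11−3)/6)² = 1.778
te_C = (5 + 4·9 + 19)/6 = 60/6 = 10; σ²_C = ((19−5)/6)² = 5.444
te_D = (1 + 4·2 + 3)/6 = 12/6 = 2; σ²_D = ((3−1)/6)² = 0.111
te_E = (10 + 4·11 + 12)/6 = 66/6 = 11; σ²_E = ((12−10)/6)² = 0.111
te_F = (8 + 4·10 + 18)/6 = 66/6 = 11; σ²_F = ((18−8)/6)² = 2.778
te_G = (1 + 4·5 + 15)/6 = 36/6 = 6; σ²_G = ((15−1)/6)² = 5.444
te_H = (1 + 4·2 + 9)/6 = 18/6 = 3; σ²_H = ((9−1)/6)² = 1.778
te_I = (7 + 4·8 + 9)/6 = 48/6 = 8; σ²_I = ((9−7)/6)² = 0.111

Forward pass:
ES_A = 0; EF_A = 11
ES_B = 0; EF_B = 7
ES_C = 0; EF_C = 10
ES_D = 0; EF_D = 2
ES_E = 7; EF_E = 7+11 = 18
ES_F = max(EF_B=7, EF_D=2) = 7; EF_F = 7+11 = 18
ES_G = max(EF_A=11, EF_E=18) = 18; EF_G = 18+6 = 24
ES_H = max(EF_A=11, EF_E=18) = 18; EF_H = 18+3 = 21
ES_I = max(EF_A=11, EF_C=10, EF_F=18, EF_G=24, EF_H=21) = 24; EF_I = 24+8 = 32
Expected project duration μ = 32 weeks. Critical path: B → E → G → I.

Variance along critical path = 1.778 + 0.111 + 5.444 + 0.111 = 7.444
σ = √7.444 = 2.728 weeks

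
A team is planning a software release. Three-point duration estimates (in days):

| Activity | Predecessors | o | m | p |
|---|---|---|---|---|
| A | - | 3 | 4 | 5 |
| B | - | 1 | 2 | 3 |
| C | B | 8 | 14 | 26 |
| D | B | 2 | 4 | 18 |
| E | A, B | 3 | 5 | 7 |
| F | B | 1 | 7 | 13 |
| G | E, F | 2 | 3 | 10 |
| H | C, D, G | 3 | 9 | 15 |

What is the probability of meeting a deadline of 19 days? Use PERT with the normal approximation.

0.027

te_A = (3 + 4·4 + 5)/6 = 24/6 = 4; σ²_A = ((5−3)/6)² = 0.111
te_B = (1 + 4·2 + 3)/6 = 12/6 = 2; σ²_B = ((3−1)/6)² = 0.111
te_C = (8 + 4·14 + 26)/6 = 90/6 = 15; σ²_C = ((26−8)/6)² = 9.000
te_D = (2 + 4·4 + 18)/6 = 36/6 = 6; σ²_D = ((18−2)/6)² = 7.111
te_E = (3 + 4·5 + 7)/6 = 30/6 = 5; σ²_E = ((7−3)/6)² = 0.444
te_F = (1 + 4·7 + 13)/6 = 42/6 = 7; σ²_F = ((13−1)/6)² = 4.000
te_G = (2 + 4·3 + 10)/6 = 24/6 = 4; σ²_G = ((10−2)/6)² = 1.778
te_H = (3 + 4·9 + 15)/6 = 54/6 = 9; σ²_H = ((15−3)/6)² = 4.000

Forward pass:
ES_A = 0; EF_A = 4
ES_B = 0; EF_B = 2
ES_C = 2; EF_C = 2+15 = 17
ES_D = 2; EF_D = 2+6 = 8
ES_E = max(EF_A=4, EF_B=2) = 4; EF_E = 4+5 = 9
ES_F = 2; EF_F = 2+7 = 9
ES_G = max(EF_E=9, EF_F=9) = 9; EF_G = 9+4 = 13
ES_H = max(EF_C=17, EF_D=8, EF_G=13) = 17; EF_H = 17+9 = 26
Expected project duration μ = 26 days. Critical path: B → C → H.

Variance along critical path = 0.111 + 9.000 + 4.000 = 13.111; σ = √13.111 = 3.621 days.
Z = (19 − 26) / 3.621 = -1.933
P(T ≤ 19) = Φ(-1.933) ≈ 0.027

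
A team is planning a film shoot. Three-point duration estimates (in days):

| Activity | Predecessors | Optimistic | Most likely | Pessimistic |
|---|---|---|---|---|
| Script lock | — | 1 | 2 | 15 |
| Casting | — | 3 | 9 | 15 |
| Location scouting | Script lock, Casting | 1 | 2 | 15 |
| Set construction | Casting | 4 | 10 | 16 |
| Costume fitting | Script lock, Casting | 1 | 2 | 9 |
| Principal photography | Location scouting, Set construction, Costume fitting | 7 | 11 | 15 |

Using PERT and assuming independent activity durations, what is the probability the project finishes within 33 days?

te_Script lock = (1 + 4·2 + 15)/6 = 24/6 = 4; σ²_Script lock = ((15−1)/6)² = 5.444
te_Casting = (3 + 4·9 + 15)/6 = 54/6 = 9; σ²_Casting = ((15−3)/6)² = 4.000
te_Location scouting = (1 + 4·2 + 15)/6 = 24/6 = 4; σ²_Location scouting = ((15−1)/6)² = 5.444
te_Set construction = (4 + 4·10 + 16)/6 = 60/6 = 10; σ²_Set construction = ((16−4)/6)² = 4.000
te_Costume fitting = (1 + 4·2 + 9)/6 = 18/6 = 3; σ²_Costume fitting = ((9−1)/6)² = 1.778
te_Principal photography = (7 + 4·11 + 15)/6 = 66/6 = 11; σ²_Principal photography = ((15−7)/6)² = 1.778

Forward pass:
ES_Script lock = 0; EF_Script lock = 4
ES_Casting = 0; EF_Casting = 9
ES_Location scouting = max(EF_Script lock=4, EF_Casting=9) = 9; EF_Location scouting = 9+4 = 13
ES_Set construction = 9; EF_Set construction = 9+10 = 19
ES_Costume fitting = max(EF_Script lock=4, EF_Casting=9) = 9; EF_Costume fitting = 9+3 = 12
ES_Principal photography = max(EF_Location scouting=13, EF_Set construction=19, EF_Costume fitting=12) = 19; EF_Principal photography = 19+11 = 30
Expected project duration μ = 30 days. Critical path: Casting → Set construction → Principal photography.

Variance along critical path = 4.000 + 4.000 + 1.778 = 9.778; σ = √9.778 = 3.127 days.
Z = (33 − 30) / 3.127 = 0.959
P(T ≤ 33) = Φ(0.959) ≈ 0.831

0.831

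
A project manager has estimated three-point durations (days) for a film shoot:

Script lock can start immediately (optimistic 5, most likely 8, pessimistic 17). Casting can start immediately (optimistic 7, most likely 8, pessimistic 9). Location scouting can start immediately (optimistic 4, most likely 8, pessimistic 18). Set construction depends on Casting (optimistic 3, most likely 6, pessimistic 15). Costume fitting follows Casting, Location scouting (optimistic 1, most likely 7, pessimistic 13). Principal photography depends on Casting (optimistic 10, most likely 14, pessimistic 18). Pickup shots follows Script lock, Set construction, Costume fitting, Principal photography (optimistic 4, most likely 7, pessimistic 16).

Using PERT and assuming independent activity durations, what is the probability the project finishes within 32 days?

0.795

te_Script lock = (5 + 4·8 + 17)/6 = 54/6 = 9; σ²_Script lock = ((17−5)/6)² = 4.000
te_Casting = (7 + 4·8 + 9)/6 = 48/6 = 8; σ²_Casting = ((9−7)/6)² = 0.111
te_Location scouting = (4 + 4·8 + 18)/6 = 54/6 = 9; σ²_Location scouting = ((18−4)/6)² = 5.444
te_Set construction = (3 + 4·6 + 15)/6 = 42/6 = 7; σ²_Set construction = ((15−3)/6)² = 4.000
te_Costume fitting = (1 + 4·7 + 13)/6 = 42/6 = 7; σ²_Costume fitting = ((13−1)/6)² = 4.000
te_Principal photography = (10 + 4·14 + 18)/6 = 84/6 = 14; σ²_Principal photography = ((18−10)/6)² = 1.778
te_Pickup shots = (4 + 4·7 + 16)/6 = 48/6 = 8; σ²_Pickup shots = ((16−4)/6)² = 4.000

Forward pass:
ES_Script lock = 0; EF_Script lock = 9
ES_Casting = 0; EF_Casting = 8
ES_Location scouting = 0; EF_Location scouting = 9
ES_Set construction = 8; EF_Set construction = 8+7 = 15
ES_Costume fitting = max(EF_Casting=8, EF_Location scouting=9) = 9; EF_Costume fitting = 9+7 = 16
ES_Principal photography = 8; EF_Principal photography = 8+14 = 22
ES_Pickup shots = max(EF_Script lock=9, EF_Set construction=15, EF_Costume fitting=16, EF_Principal photography=22) = 22; EF_Pickup shots = 22+8 = 30
Expected project duration μ = 30 days. Critical path: Casting → Principal photography → Pickup shots.

Variance along critical path = 0.111 + 1.778 + 4.000 = 5.889; σ = √5.889 = 2.427 days.
Z = (32 − 30) / 2.427 = 0.824
P(T ≤ 32) = Φ(0.824) ≈ 0.795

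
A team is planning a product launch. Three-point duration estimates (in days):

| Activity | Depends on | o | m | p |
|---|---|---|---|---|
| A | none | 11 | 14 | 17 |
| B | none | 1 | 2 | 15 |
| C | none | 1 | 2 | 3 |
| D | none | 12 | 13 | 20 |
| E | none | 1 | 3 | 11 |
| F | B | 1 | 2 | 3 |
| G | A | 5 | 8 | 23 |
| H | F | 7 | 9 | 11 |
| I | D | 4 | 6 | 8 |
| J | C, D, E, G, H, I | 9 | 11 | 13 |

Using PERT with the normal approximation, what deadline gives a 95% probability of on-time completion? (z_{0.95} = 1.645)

te_A = (11 + 4·14 + 17)/6 = 84/6 = 14; σ²_A = ((17−11)/6)² = 1.000
te_B = (1 + 4·2 + 15)/6 = 24/6 = 4; σ²_B = ((15−1)/6)² = 5.444
te_C = (1 + 4·2 + 3)/6 = 12/6 = 2; σ²_C = ((3−1)/6)² = 0.111
te_D = (12 + 4·13 + 20)/6 = 84/6 = 14; σ²_D = ((20−12)/6)² = 1.778
te_E = (1 + 4·3 + 11)/6 = 24/6 = 4; σ²_E = ((11−1)/6)² = 2.778
te_F = (1 + 4·2 + 3)/6 = 12/6 = 2; σ²_F = ((3−1)/6)² = 0.111
te_G = (5 + 4·8 + 23)/6 = 60/6 = 10; σ²_G = ((23−5)/6)² = 9.000
te_H = (7 + 4·9 + 11)/6 = 54/6 = 9; σ²_H = ((11−7)/6)² = 0.444
te_I = (4 + 4·6 + 8)/6 = 36/6 = 6; σ²_I = ((8−4)/6)² = 0.444
te_J = (9 + 4·11 + 13)/6 = 66/6 = 11; σ²_J = ((13−9)/6)² = 0.444

Forward pass:
ES_A = 0; EF_A = 14
ES_B = 0; EF_B = 4
ES_C = 0; EF_C = 2
ES_D = 0; EF_D = 14
ES_E = 0; EF_E = 4
ES_F = 4; EF_F = 4+2 = 6
ES_G = 14; EF_G = 14+10 = 24
ES_H = 6; EF_H = 6+9 = 15
ES_I = 14; EF_I = 14+6 = 20
ES_J = max(EF_C=2, EF_D=14, EF_E=4, EF_G=24, EF_H=15, EF_I=20) = 24; EF_J = 24+11 = 35
Expected project duration μ = 35 days. Critical path: A → G → J.

Variance along critical path = 1.000 + 9.000 + 0.444 = 10.444; σ = 3.232 days.
D = μ + z·σ = 35 + 1.645·3.232 = 40.3 days

40.3 days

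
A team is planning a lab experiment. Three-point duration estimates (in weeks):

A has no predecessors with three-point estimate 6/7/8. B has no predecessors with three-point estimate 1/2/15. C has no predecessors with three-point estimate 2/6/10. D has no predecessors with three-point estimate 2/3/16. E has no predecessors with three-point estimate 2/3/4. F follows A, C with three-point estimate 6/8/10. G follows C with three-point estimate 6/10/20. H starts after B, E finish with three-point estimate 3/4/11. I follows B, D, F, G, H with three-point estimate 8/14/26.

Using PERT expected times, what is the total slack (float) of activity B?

8 weeks

te_A = (6 + 4·7 + 8)/6 = 42/6 = 7
te_B = (1 + 4·2 + 15)/6 = 24/6 = 4
te_C = (2 + 4·6 + 10)/6 = 36/6 = 6
te_D = (2 + 4·3 + 16)/6 = 30/6 = 5
te_E = (2 + 4·3 + 4)/6 = 18/6 = 3
te_F = (6 + 4·8 + 10)/6 = 48/6 = 8
te_G = (6 + 4·10 + 20)/6 = 66/6 = 11
te_H = (3 + 4·4 + 11)/6 = 30/6 = 5
te_I = (8 + 4·14 + 26)/6 = 90/6 = 15

Forward pass:
ES_A = 0; EF_A = 7
ES_B = 0; EF_B = 4
ES_C = 0; EF_C = 6
ES_D = 0; EF_D = 5
ES_E = 0; EF_E = 3
ES_F = max(EF_A=7, EF_C=6) = 7; EF_F = 7+8 = 15
ES_G = 6; EF_G = 6+11 = 17
ES_H = max(EF_B=4, EF_E=3) = 4; EF_H = 4+5 = 9
ES_I = max(EF_B=4, EF_D=5, EF_F=15, EF_G=17, EF_H=9) = 17; EF_I = 17+15 = 32
Expected project duration μ = 32 weeks. Critical path: C → G → I.

Backward pass:
LF_I = 32; LS_I = 32−15 = 17
LF_H = LS_I = 17; LS_H = 17−5 = 12
LF_G = LS_I = 17; LS_G = 17−11 = 6
LF_F = LS_I = 17; LS_F = 17−8 = 9
LF_E = LS_H = 12; LS_E = 12−3 = 9
LF_D = LS_I = 17; LS_D = 17−5 = 12
LF_C = min(LS_F=9, LS_G=6) = 6; LS_C = 6−6 = 0
LF_B = min(LS_H=12, LS_I=17) = 12; LS_B = 12−4 = 8
LF_A = LS_F = 9; LS_A = 9−7 = 2
Slack_B = LS_B − ES_B = 8 − 0 = 8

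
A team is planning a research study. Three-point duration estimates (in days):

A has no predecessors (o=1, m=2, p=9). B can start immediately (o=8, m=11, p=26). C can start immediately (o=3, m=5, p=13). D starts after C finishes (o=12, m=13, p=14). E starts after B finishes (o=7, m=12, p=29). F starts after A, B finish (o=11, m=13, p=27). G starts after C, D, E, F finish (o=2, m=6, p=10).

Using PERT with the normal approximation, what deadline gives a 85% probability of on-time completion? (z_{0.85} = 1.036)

38.4 days

te_A = (1 + 4·2 + 9)/6 = 18/6 = 3; σ²_A = ((9−1)/6)² = 1.778
te_B = (8 + 4·11 + 26)/6 = 78/6 = 13; σ²_B = ((26−8)/6)² = 9.000
te_C = (3 + 4·5 + 13)/6 = 36/6 = 6; σ²_C = ((13−3)/6)² = 2.778
te_D = (12 + 4·13 + 14)/6 = 78/6 = 13; σ²_D = ((14−12)/6)² = 0.111
te_E = (7 + 4·12 + 29)/6 = 84/6 = 14; σ²_E = ((29−7)/6)² = 13.444
te_F = (11 + 4·13 + 27)/6 = 90/6 = 15; σ²_F = ((27−11)/6)² = 7.111
te_G = (2 + 4·6 + 10)/6 = 36/6 = 6; σ²_G = ((10−2)/6)² = 1.778

Forward pass:
ES_A = 0; EF_A = 3
ES_B = 0; EF_B = 13
ES_C = 0; EF_C = 6
ES_D = 6; EF_D = 6+13 = 19
ES_E = 13; EF_E = 13+14 = 27
ES_F = max(EF_A=3, EF_B=13) = 13; EF_F = 13+15 = 28
ES_G = max(EF_C=6, EF_D=19, EF_E=27, EF_F=28) = 28; EF_G = 28+6 = 34
Expected project duration μ = 34 days. Critical path: B → F → G.

Variance along critical path = 9.000 + 7.111 + 1.778 = 17.889; σ = 4.230 days.
D = μ + z·σ = 34 + 1.036·4.230 = 38.4 days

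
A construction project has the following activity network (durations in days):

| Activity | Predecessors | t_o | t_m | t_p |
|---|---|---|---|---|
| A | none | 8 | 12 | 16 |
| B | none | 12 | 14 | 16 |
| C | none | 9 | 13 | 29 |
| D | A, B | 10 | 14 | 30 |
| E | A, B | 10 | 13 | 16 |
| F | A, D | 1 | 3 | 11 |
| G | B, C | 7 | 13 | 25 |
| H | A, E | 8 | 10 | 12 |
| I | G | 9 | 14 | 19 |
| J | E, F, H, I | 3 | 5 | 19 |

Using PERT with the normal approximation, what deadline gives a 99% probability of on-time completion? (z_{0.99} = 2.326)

te_A = (8 + 4·12 + 16)/6 = 72/6 = 12; σ²_A = ((16−8)/6)² = 1.778
te_B = (12 + 4·14 + 16)/6 = 84/6 = 14; σ²_B = ((16−12)/6)² = 0.444
te_C = (9 + 4·13 + 29)/6 = 90/6 = 15; σ²_C = ((29−9)/6)² = 11.111
te_D = (10 + 4·14 + 30)/6 = 96/6 = 16; σ²_D = ((30−10)/6)² = 11.111
te_E = (10 + 4·13 + 16)/6 = 78/6 = 13; σ²_E = ((16−10)/6)² = 1.000
te_F = (1 + 4·3 + 11)/6 = 24/6 = 4; σ²_F = ((11−1)/6)² = 2.778
te_G = (7 + 4·13 + 25)/6 = 84/6 = 14; σ²_G = ((25−7)/6)² = 9.000
te_H = (8 + 4·10 + 12)/6 = 60/6 = 10; σ²_H = ((12−8)/6)² = 0.444
te_I = (9 + 4·14 + 19)/6 = 84/6 = 14; σ²_I = ((19−9)/6)² = 2.778
te_J = (3 + 4·5 + 19)/6 = 42/6 = 7; σ²_J = ((19−3)/6)² = 7.111

Forward pass:
ES_A = 0; EF_A = 12
ES_B = 0; EF_B = 14
ES_C = 0; EF_C = 15
ES_D = max(EF_A=12, EF_B=14) = 14; EF_D = 14+16 = 30
ES_E = max(EF_A=12, EF_B=14) = 14; EF_E = 14+13 = 27
ES_F = max(EF_A=12, EF_D=30) = 30; EF_F = 30+4 = 34
ES_G = max(EF_B=14, EF_C=15) = 15; EF_G = 15+14 = 29
ES_H = max(EF_A=12, EF_E=27) = 27; EF_H = 27+10 = 37
ES_I = 29; EF_I = 29+14 = 43
ES_J = max(EF_E=27, EF_F=34, EF_H=37, EF_I=43) = 43; EF_J = 43+7 = 50
Expected project duration μ = 50 days. Critical path: C → G → I → J.

Variance along critical path = 11.111 + 9.000 + 2.778 + 7.111 = 30.000; σ = 5.477 days.
D = μ + z·σ = 50 + 2.326·5.477 = 62.7 days

62.7 days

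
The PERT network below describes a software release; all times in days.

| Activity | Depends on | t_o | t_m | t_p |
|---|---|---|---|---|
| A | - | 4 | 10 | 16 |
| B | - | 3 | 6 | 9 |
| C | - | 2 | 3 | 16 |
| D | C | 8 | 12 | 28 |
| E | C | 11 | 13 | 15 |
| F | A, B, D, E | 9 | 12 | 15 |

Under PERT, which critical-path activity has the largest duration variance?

te_A = (4 + 4·10 + 16)/6 = 60/6 = 10; σ²_A = ((16−4)/6)² = 4.000
te_B = (3 + 4·6 + 9)/6 = 36/6 = 6; σ²_B = ((9−3)/6)² = 1.000
te_C = (2 + 4·3 + 16)/6 = 30/6 = 5; σ²_C = ((16−2)/6)² = 5.444
te_D = (8 + 4·12 + 28)/6 = 84/6 = 14; σ²_D = ((28−8)/6)² = 11.111
te_E = (11 + 4·13 + 15)/6 = 78/6 = 13; σ²_E = ((15−11)/6)² = 0.444
te_F = (9 + 4·12 + 15)/6 = 72/6 = 12; σ²_F = ((15−9)/6)² = 1.000

Forward pass:
ES_A = 0; EF_A = 10
ES_B = 0; EF_B = 6
ES_C = 0; EF_C = 5
ES_D = 5; EF_D = 5+14 = 19
ES_E = 5; EF_E = 5+13 = 18
ES_F = max(EF_A=10, EF_B=6, EF_D=19, EF_E=18) = 19; EF_F = 19+12 = 31
Expected project duration μ = 31 days. Critical path: C → D → F.

Variances on critical path: σ²_C=5.444, σ²_D=11.111, σ²_F=1.000.
Largest is σ²_D = 11.111.

D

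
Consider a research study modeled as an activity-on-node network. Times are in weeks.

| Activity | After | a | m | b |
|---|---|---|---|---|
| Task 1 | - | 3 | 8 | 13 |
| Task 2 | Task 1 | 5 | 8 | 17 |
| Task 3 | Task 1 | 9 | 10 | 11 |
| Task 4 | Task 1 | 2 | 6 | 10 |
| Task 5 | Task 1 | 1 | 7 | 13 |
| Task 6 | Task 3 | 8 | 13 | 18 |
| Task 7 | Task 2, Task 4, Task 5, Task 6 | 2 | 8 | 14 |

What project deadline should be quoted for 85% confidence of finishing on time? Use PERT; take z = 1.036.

te_Task 1 = (3 + 4·8 + 13)/6 = 48/6 = 8; σ²_Task 1 = ((13−3)/6)² = 2.778
te_Task 2 = (5 + 4·8 + 17)/6 = 54/6 = 9; σ²_Task 2 = ((17−5)/6)² = 4.000
te_Task 3 = (9 + 4·10 + 11)/6 = 60/6 = 10; σ²_Task 3 = ((11−9)/6)² = 0.111
te_Task 4 = (2 + 4·6 + 10)/6 = 36/6 = 6; σ²_Task 4 = ((10−2)/6)² = 1.778
te_Task 5 = (1 + 4·7 + 13)/6 = 42/6 = 7; σ²_Task 5 = ((13−1)/6)² = 4.000
te_Task 6 = (8 + 4·13 + 18)/6 = 78/6 = 13; σ²_Task 6 = ((18−8)/6)² = 2.778
te_Task 7 = (2 + 4·8 + 14)/6 = 48/6 = 8; σ²_Task 7 = ((14−2)/6)² = 4.000

Forward pass:
ES_Task 1 = 0; EF_Task 1 = 8
ES_Task 2 = 8; EF_Task 2 = 8+9 = 17
ES_Task 3 = 8; EF_Task 3 = 8+10 = 18
ES_Task 4 = 8; EF_Task 4 = 8+6 = 14
ES_Task 5 = 8; EF_Task 5 = 8+7 = 15
ES_Task 6 = 18; EF_Task 6 = 18+13 = 31
ES_Task 7 = max(EF_Task 2=17, EF_Task 4=14, EF_Task 5=15, EF_Task 6=31) = 31; EF_Task 7 = 31+8 = 39
Expected project duration μ = 39 weeks. Critical path: Task 1 → Task 3 → Task 6 → Task 7.

Variance along critical path = 2.778 + 0.111 + 2.778 + 4.000 = 9.667; σ = 3.109 weeks.
D = μ + z·σ = 39 + 1.036·3.109 = 42.2 weeks

42.2 weeks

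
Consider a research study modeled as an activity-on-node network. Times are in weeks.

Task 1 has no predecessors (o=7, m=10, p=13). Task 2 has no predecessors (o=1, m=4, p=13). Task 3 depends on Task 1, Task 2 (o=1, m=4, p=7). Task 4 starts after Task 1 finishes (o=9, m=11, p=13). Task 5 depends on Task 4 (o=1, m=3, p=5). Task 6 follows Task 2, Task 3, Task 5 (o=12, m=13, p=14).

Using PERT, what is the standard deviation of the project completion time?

1.41 weeks

te_Task 1 = (7 + 4·10 + 13)/6 = 60/6 = 10; σ²_Task 1 = ((13−7)/6)² = 1.000
te_Task 2 = (1 + 4·4 + 13)/6 = 30/6 = 5; σ²_Task 2 = ((13−1)/6)² = 4.000
te_Task 3 = (1 + 4·4 + 7)/6 = 24/6 = 4; σ²_Task 3 = ((7−1)/6)² = 1.000
te_Task 4 = (9 + 4·11 + 13)/6 = 66/6 = 11; σ²_Task 4 = ((13−9)/6)² = 0.444
te_Task 5 = (1 + 4·3 + 5)/6 = 18/6 = 3; σ²_Task 5 = ((5−1)/6)² = 0.444
te_Task 6 = (12 + 4·13 + 14)/6 = 78/6 = 13; σ²_Task 6 = ((14−12)/6)² = 0.111

Forward pass:
ES_Task 1 = 0; EF_Task 1 = 10
ES_Task 2 = 0; EF_Task 2 = 5
ES_Task 3 = max(EF_Task 1=10, EF_Task 2=5) = 10; EF_Task 3 = 10+4 = 14
ES_Task 4 = 10; EF_Task 4 = 10+11 = 21
ES_Task 5 = 21; EF_Task 5 = 21+3 = 24
ES_Task 6 = max(EF_Task 2=5, EF_Task 3=14, EF_Task 5=24) = 24; EF_Task 6 = 24+13 = 37
Expected project duration μ = 37 weeks. Critical path: Task 1 → Task 4 → Task 5 → Task 6.

Variance along critical path = 1.000 + 0.444 + 0.444 + 0.111 = 2.000
σ = √2.000 = 1.414 weeks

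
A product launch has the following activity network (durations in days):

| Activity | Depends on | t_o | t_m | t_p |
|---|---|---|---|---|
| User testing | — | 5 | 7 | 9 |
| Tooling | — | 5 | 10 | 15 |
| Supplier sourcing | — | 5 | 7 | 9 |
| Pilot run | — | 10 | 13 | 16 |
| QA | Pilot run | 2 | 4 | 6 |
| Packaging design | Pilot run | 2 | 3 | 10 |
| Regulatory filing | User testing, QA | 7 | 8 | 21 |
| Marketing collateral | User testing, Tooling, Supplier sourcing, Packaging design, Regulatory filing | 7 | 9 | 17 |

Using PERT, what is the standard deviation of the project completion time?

te_User testing = (5 + 4·7 + 9)/6 = 42/6 = 7; σ²_User testing = ((9−5)/6)² = 0.444
te_Tooling = (5 + 4·10 + 15)/6 = 60/6 = 10; σ²_Tooling = ((15−5)/6)² = 2.778
te_Supplier sourcing = (5 + 4·7 + 9)/6 = 42/6 = 7; σ²_Supplier sourcing = ((9−5)/6)² = 0.444
te_Pilot run = (10 + 4·13 + 16)/6 = 78/6 = 13; σ²_Pilot run = ((16−10)/6)² = 1.000
te_QA = (2 + 4·4 + 6)/6 = 24/6 = 4; σ²_QA = ((6−2)/6)² = 0.444
te_Packaging design = (2 + 4·3 + 10)/6 = 24/6 = 4; σ²_Packaging design = ((10−2)/6)² = 1.778
te_Regulatory filing = (7 + 4·8 + 21)/6 = 60/6 = 10; σ²_Regulatory filing = ((21−7)/6)² = 5.444
te_Marketing collateral = (7 + 4·9 + 17)/6 = 60/6 = 10; σ²_Marketing collateral = ((17−7)/6)² = 2.778

Forward pass:
ES_User testing = 0; EF_User testing = 7
ES_Tooling = 0; EF_Tooling = 10
ES_Supplier sourcing = 0; EF_Supplier sourcing = 7
ES_Pilot run = 0; EF_Pilot run = 13
ES_QA = 13; EF_QA = 13+4 = 17
ES_Packaging design = 13; EF_Packaging design = 13+4 = 17
ES_Regulatory filing = max(EF_User testing=7, EF_QA=17) = 17; EF_Regulatory filing = 17+10 = 27
ES_Marketing collateral = max(EF_User testing=7, EF_Tooling=10, EF_Supplier sourcing=7, EF_Packaging design=17, EF_Regulatory filing=27) = 27; EF_Marketing collateral = 27+10 = 37
Expected project duration μ = 37 days. Critical path: Pilot run → QA → Regulatory filing → Marketing collateral.

Variance along critical path = 1.000 + 0.444 + 5.444 + 2.778 = 9.667
σ = √9.667 = 3.109 days

3.11 days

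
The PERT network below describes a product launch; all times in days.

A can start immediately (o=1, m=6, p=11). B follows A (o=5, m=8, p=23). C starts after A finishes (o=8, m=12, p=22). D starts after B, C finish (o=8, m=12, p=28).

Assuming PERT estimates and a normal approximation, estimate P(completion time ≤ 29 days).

te_A = (1 + 4·6 + 11)/6 = 36/6 = 6; σ²_A = ((11−1)/6)² = 2.778
te_B = (5 + 4·8 + 23)/6 = 60/6 = 10; σ²_B = ((23−5)/6)² = 9.000
te_C = (8 + 4·12 + 22)/6 = 78/6 = 13; σ²_C = ((22−8)/6)² = 5.444
te_D = (8 + 4·12 + 28)/6 = 84/6 = 14; σ²_D = ((28−8)/6)² = 11.111

Forward pass:
ES_A = 0; EF_A = 6
ES_B = 6; EF_B = 6+10 = 16
ES_C = 6; EF_C = 6+13 = 19
ES_D = max(EF_B=16, EF_C=19) = 19; EF_D = 19+14 = 33
Expected project duration μ = 33 days. Critical path: A → C → D.

Variance along critical path = 2.778 + 5.444 + 11.111 = 19.333; σ = √19.333 = 4.397 days.
Z = (29 − 33) / 4.397 = -0.910
P(T ≤ 29) = Φ(-0.910) ≈ 0.181

0.181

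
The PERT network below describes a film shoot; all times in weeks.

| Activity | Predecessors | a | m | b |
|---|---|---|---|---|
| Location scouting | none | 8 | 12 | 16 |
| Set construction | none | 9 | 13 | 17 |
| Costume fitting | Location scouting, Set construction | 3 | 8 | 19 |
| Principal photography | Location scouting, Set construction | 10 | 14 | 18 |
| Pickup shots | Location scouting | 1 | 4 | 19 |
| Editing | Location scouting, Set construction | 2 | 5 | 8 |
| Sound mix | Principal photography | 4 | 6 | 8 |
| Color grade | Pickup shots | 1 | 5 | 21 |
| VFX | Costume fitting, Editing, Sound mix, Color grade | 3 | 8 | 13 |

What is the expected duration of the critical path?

te_Location scouting = (8 + 4·12 + 16)/6 = 72/6 = 12
te_Set construction = (9 + 4·13 + 17)/6 = 78/6 = 13
te_Costume fitting = (3 + 4·8 + 19)/6 = 54/6 = 9
te_Principal photography = (10 + 4·14 + 18)/6 = 84/6 = 14
te_Pickup shots = (1 + 4·4 + 19)/6 = 36/6 = 6
te_Editing = (2 + 4·5 + 8)/6 = 30/6 = 5
te_Sound mix = (4 + 4·6 + 8)/6 = 36/6 = 6
te_Color grade = (1 + 4·5 + 21)/6 = 42/6 = 7
te_VFX = (3 + 4·8 + 13)/6 = 48/6 = 8

Forward pass:
ES_Location scouting = 0; EF_Location scouting = 12
ES_Set construction = 0; EF_Set construction = 13
ES_Costume fitting = max(EF_Location scouting=12, EF_Set construction=13) = 13; EF_Costume fitting = 13+9 = 22
ES_Principal photography = max(EF_Location scouting=12, EF_Set construction=13) = 13; EF_Principal photography = 13+14 = 27
ES_Pickup shots = 12; EF_Pickup shots = 12+6 = 18
ES_Editing = max(EF_Location scouting=12, EF_Set construction=13) = 13; EF_Editing = 13+5 = 18
ES_Sound mix = 27; EF_Sound mix = 27+6 = 33
ES_Color grade = 18; EF_Color grade = 18+7 = 25
ES_VFX = max(EF_Costume fitting=22, EF_Editing=18, EF_Sound mix=33, EF_Color grade=25) = 33; EF_VFX = 33+8 = 41
Expected project duration μ = 41 weeks. Critical path: Set construction → Principal photography → Sound mix → VFX.

41 weeks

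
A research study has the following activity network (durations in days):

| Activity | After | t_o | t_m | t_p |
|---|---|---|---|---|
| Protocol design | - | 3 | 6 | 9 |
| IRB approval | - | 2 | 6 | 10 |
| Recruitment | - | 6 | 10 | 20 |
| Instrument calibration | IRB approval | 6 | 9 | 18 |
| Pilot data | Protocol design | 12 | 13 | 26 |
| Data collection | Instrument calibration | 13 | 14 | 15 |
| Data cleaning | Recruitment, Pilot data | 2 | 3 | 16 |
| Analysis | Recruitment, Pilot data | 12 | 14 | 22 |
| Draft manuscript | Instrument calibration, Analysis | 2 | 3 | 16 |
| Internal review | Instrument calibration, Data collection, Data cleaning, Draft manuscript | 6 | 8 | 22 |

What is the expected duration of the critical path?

51 days

te_Protocol design = (3 + 4·6 + 9)/6 = 36/6 = 6
te_IRB approval = (2 + 4·6 + 10)/6 = 36/6 = 6
te_Recruitment = (6 + 4·10 + 20)/6 = 66/6 = 11
te_Instrument calibration = (6 + 4·9 + 18)/6 = 60/6 = 10
te_Pilot data = (12 + 4·13 + 26)/6 = 90/6 = 15
te_Data collection = (13 + 4·14 + 15)/6 = 84/6 = 14
te_Data cleaning = (2 + 4·3 + 16)/6 = 30/6 = 5
te_Analysis = (12 + 4·14 + 22)/6 = 90/6 = 15
te_Draft manuscript = (2 + 4·3 + 16)/6 = 30/6 = 5
te_Internal review = (6 + 4·8 + 22)/6 = 60/6 = 10

Forward pass:
ES_Protocol design = 0; EF_Protocol design = 6
ES_IRB approval = 0; EF_IRB approval = 6
ES_Recruitment = 0; EF_Recruitment = 11
ES_Instrument calibration = 6; EF_Instrument calibration = 6+10 = 16
ES_Pilot data = 6; EF_Pilot data = 6+15 = 21
ES_Data collection = 16; EF_Data collection = 16+14 = 30
ES_Data cleaning = max(EF_Recruitment=11, EF_Pilot data=21) = 21; EF_Data cleaning = 21+5 = 26
ES_Analysis = max(EF_Recruitment=11, EF_Pilot data=21) = 21; EF_Analysis = 21+15 = 36
ES_Draft manuscript = max(EF_Instrument calibration=16, EF_Analysis=36) = 36; EF_Draft manuscript = 36+5 = 41
ES_Internal review = max(EF_Instrument calibration=16, EF_Data collection=30, EF_Data cleaning=26, EF_Draft manuscript=41) = 41; EF_Internal review = 41+10 = 51
Expected project duration μ = 51 days. Critical path: Protocol design → Pilot data → Analysis → Draft manuscript → Internal review.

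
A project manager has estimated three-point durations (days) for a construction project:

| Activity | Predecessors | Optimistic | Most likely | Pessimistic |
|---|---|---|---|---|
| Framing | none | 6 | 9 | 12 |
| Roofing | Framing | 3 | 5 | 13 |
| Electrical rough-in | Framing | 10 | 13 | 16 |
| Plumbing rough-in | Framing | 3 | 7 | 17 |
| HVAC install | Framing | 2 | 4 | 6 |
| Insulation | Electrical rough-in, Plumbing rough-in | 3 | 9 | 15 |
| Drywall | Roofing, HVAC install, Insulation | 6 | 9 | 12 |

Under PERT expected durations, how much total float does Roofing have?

16 days

te_Framing = (6 + 4·9 + 12)/6 = 54/6 = 9
te_Roofing = (3 + 4·5 + 13)/6 = 36/6 = 6
te_Electrical rough-in = (10 + 4·13 + 16)/6 = 78/6 = 13
te_Plumbing rough-in = (3 + 4·7 + 17)/6 = 48/6 = 8
te_HVAC install = (2 + 4·4 + 6)/6 = 24/6 = 4
te_Insulation = (3 + 4·9 + 15)/6 = 54/6 = 9
te_Drywall = (6 + 4·9 + 12)/6 = 54/6 = 9

Forward pass:
ES_Framing = 0; EF_Framing = 9
ES_Roofing = 9; EF_Roofing = 9+6 = 15
ES_Electrical rough-in = 9; EF_Electrical rough-in = 9+13 = 22
ES_Plumbing rough-in = 9; EF_Plumbing rough-in = 9+8 = 17
ES_HVAC install = 9; EF_HVAC install = 9+4 = 13
ES_Insulation = max(EF_Electrical rough-in=22, EF_Plumbing rough-in=17) = 22; EF_Insulation = 22+9 = 31
ES_Drywall = max(EF_Roofing=15, EF_HVAC install=13, EF_Insulation=31) = 31; EF_Drywall = 31+9 = 40
Expected project duration μ = 40 days. Critical path: Framing → Electrical rough-in → Insulation → Drywall.

Backward pass:
LF_Drywall = 40; LS_Drywall = 40−9 = 31
LF_Insulation = LS_Drywall = 31; LS_Insulation = 31−9 = 22
LF_HVAC install = LS_Drywall = 31; LS_HVAC install = 31−4 = 27
LF_Plumbing rough-in = LS_Insulation = 22; LS_Plumbing rough-in = 22−8 = 14
LF_Electrical rough-in = LS_Insulation = 22; LS_Electrical rough-in = 22−13 = 9
LF_Roofing = LS_Drywall = 31; LS_Roofing = 31−6 = 25
LF_Framing = min(LS_Roofing=25, LS_Electrical rough-in=9, LS_Plumbing rough-in=14, LS_HVAC install=27) = 9; LS_Framing = 9−9 = 0
Slack_Roofing = LS_Roofing − ES_Roofing = 25 − 9 = 16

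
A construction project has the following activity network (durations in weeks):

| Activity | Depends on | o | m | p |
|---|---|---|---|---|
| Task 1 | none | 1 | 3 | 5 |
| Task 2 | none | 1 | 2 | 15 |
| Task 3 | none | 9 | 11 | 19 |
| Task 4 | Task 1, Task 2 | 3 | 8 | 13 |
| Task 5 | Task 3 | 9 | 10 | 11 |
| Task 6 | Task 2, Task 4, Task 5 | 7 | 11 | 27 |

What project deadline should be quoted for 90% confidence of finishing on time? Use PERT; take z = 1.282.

39.8 weeks

te_Task 1 = (1 + 4·3 + 5)/6 = 18/6 = 3; σ²_Task 1 = ((5−1)/6)² = 0.444
te_Task 2 = (1 + 4·2 + 15)/6 = 24/6 = 4; σ²_Task 2 = ((15−1)/6)² = 5.444
te_Task 3 = (9 + 4·11 + 19)/6 = 72/6 = 12; σ²_Task 3 = ((19−9)/6)² = 2.778
te_Task 4 = (3 + 4·8 + 13)/6 = 48/6 = 8; σ²_Task 4 = ((13−3)/6)² = 2.778
te_Task 5 = (9 + 4·10 + 11)/6 = 60/6 = 10; σ²_Task 5 = ((11−9)/6)² = 0.111
te_Task 6 = (7 + 4·11 + 27)/6 = 78/6 = 13; σ²_Task 6 = ((27−7)/6)² = 11.111

Forward pass:
ES_Task 1 = 0; EF_Task 1 = 3
ES_Task 2 = 0; EF_Task 2 = 4
ES_Task 3 = 0; EF_Task 3 = 12
ES_Task 4 = max(EF_Task 1=3, EF_Task 2=4) = 4; EF_Task 4 = 4+8 = 12
ES_Task 5 = 12; EF_Task 5 = 12+10 = 22
ES_Task 6 = max(EF_Task 2=4, EF_Task 4=12, EF_Task 5=22) = 22; EF_Task 6 = 22+13 = 35
Expected project duration μ = 35 weeks. Critical path: Task 3 → Task 5 → Task 6.

Variance along critical path = 2.778 + 0.111 + 11.111 = 14.000; σ = 3.742 weeks.
D = μ + z·σ = 35 + 1.282·3.742 = 39.8 weeks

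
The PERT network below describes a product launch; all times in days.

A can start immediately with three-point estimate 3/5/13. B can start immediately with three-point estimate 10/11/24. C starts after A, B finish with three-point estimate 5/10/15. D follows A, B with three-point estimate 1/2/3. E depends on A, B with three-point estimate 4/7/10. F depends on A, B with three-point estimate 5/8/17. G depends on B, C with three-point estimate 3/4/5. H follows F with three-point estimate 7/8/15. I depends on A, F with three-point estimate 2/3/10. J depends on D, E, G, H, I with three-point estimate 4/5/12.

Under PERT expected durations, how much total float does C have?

te_A = (3 + 4·5 + 13)/6 = 36/6 = 6
te_B = (10 + 4·11 + 24)/6 = 78/6 = 13
te_C = (5 + 4·10 + 15)/6 = 60/6 = 10
te_D = (1 + 4·2 + 3)/6 = 12/6 = 2
te_E = (4 + 4·7 + 10)/6 = 42/6 = 7
te_F = (5 + 4·8 + 17)/6 = 54/6 = 9
te_G = (3 + 4·4 + 5)/6 = 24/6 = 4
te_H = (7 + 4·8 + 15)/6 = 54/6 = 9
te_I = (2 + 4·3 + 10)/6 = 24/6 = 4
te_J = (4 + 4·5 + 12)/6 = 36/6 = 6

Forward pass:
ES_A = 0; EF_A = 6
ES_B = 0; EF_B = 13
ES_C = max(EF_A=6, EF_B=13) = 13; EF_C = 13+10 = 23
ES_D = max(EF_A=6, EF_B=13) = 13; EF_D = 13+2 = 15
ES_E = max(EF_A=6, EF_B=13) = 13; EF_E = 13+7 = 20
ES_F = max(EF_A=6, EF_B=13) = 13; EF_F = 13+9 = 22
ES_G = max(EF_B=13, EF_C=23) = 23; EF_G = 23+4 = 27
ES_H = 22; EF_H = 22+9 = 31
ES_I = max(EF_A=6, EF_F=22) = 22; EF_I = 22+4 = 26
ES_J = max(EF_D=15, EF_E=20, EF_G=27, EF_H=31, EF_I=26) = 31; EF_J = 31+6 = 37
Expected project duration μ = 37 days. Critical path: B → F → H → J.

Backward pass:
LF_J = 37; LS_J = 37−6 = 31
LF_I = LS_J = 31; LS_I = 31−4 = 27
LF_H = LS_J = 31; LS_H = 31−9 = 22
LF_G = LS_J = 31; LS_G = 31−4 = 27
LF_F = min(LS_H=22, LS_I=27) = 22; LS_F = 22−9 = 13
LF_E = LS_J = 31; LS_E = 31−7 = 24
LF_D = LS_J = 31; LS_D = 31−2 = 29
LF_C = LS_G = 27; LS_C = 27−10 = 17
LF_B = min(LS_C=17, LS_D=29, LS_E=24, LS_F=13, LS_G=27) = 13; LS_B = 13−13 = 0
LF_A = min(LS_C=17, LS_D=29, LS_E=24, LS_F=13, LS_I=27) = 13; LS_A = 13−6 = 7
Slack_C = LS_C − ES_C = 17 − 13 = 4

4 days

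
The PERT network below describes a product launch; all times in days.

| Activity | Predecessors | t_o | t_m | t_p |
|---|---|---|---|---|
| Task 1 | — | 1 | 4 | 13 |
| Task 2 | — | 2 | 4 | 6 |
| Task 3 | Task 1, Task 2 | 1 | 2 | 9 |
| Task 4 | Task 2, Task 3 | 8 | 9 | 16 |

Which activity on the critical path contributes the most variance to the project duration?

te_Task 1 = (1 + 4·4 + 13)/6 = 30/6 = 5; σ²_Task 1 = ((13−1)/6)² = 4.000
te_Task 2 = (2 + 4·4 + 6)/6 = 24/6 = 4; σ²_Task 2 = ((6−2)/6)² = 0.444
te_Task 3 = (1 + 4·2 + 9)/6 = 18/6 = 3; σ²_Task 3 = ((9−1)/6)² = 1.778
te_Task 4 = (8 + 4·9 + 16)/6 = 60/6 = 10; σ²_Task 4 = ((16−8)/6)² = 1.778

Forward pass:
ES_Task 1 = 0; EF_Task 1 = 5
ES_Task 2 = 0; EF_Task 2 = 4
ES_Task 3 = max(EF_Task 1=5, EF_Task 2=4) = 5; EF_Task 3 = 5+3 = 8
ES_Task 4 = max(EF_Task 2=4, EF_Task 3=8) = 8; EF_Task 4 = 8+10 = 18
Expected project duration μ = 18 days. Critical path: Task 1 → Task 3 → Task 4.

Variances on critical path: σ²_Task 1=4.000, σ²_Task 3=1.778, σ²_Task 4=1.778.
Largest is σ²_Task 1 = 4.000.

Task 1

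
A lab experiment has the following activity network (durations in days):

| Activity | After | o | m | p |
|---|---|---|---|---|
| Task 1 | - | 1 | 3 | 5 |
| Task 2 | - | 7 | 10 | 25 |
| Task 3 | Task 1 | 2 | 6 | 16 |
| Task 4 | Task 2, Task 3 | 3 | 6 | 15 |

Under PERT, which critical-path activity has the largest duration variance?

te_Task 1 = (1 + 4·3 + 5)/6 = 18/6 = 3; σ²_Task 1 = ((5−1)/6)² = 0.444
te_Task 2 = (7 + 4·10 + 25)/6 = 72/6 = 12; σ²_Task 2 = ((25−7)/6)² = 9.000
te_Task 3 = (2 + 4·6 + 16)/6 = 42/6 = 7; σ²_Task 3 = ((16−2)/6)² = 5.444
te_Task 4 = (3 + 4·6 + 15)/6 = 42/6 = 7; σ²_Task 4 = ((15−3)/6)² = 4.000

Forward pass:
ES_Task 1 = 0; EF_Task 1 = 3
ES_Task 2 = 0; EF_Task 2 = 12
ES_Task 3 = 3; EF_Task 3 = 3+7 = 10
ES_Task 4 = max(EF_Task 2=12, EF_Task 3=10) = 12; EF_Task 4 = 12+7 = 19
Expected project duration μ = 19 days. Critical path: Task 2 → Task 4.

Variances on critical path: σ²_Task 2=9.000, σ²_Task 4=4.000.
Largest is σ²_Task 2 = 9.000.

Task 2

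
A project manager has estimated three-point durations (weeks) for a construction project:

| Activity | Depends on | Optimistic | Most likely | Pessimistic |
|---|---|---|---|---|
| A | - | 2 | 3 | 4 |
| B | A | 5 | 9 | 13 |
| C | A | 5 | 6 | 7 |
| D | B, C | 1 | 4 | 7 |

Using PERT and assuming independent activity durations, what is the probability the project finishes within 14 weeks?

te_A = (2 + 4·3 + 4)/6 = 18/6 = 3; σ²_A = ((4−2)/6)² = 0.111
te_B = (5 + 4·9 + 13)/6 = 54/6 = 9; σ²_B = ((13−5)/6)² = 1.778
te_C = (5 + 4·6 + 7)/6 = 36/6 = 6; σ²_C = ((7−5)/6)² = 0.111
te_D = (1 + 4·4 + 7)/6 = 24/6 = 4; σ²_D = ((7−1)/6)² = 1.000

Forward pass:
ES_A = 0; EF_A = 3
ES_B = 3; EF_B = 3+9 = 12
ES_C = 3; EF_C = 3+6 = 9
ES_D = max(EF_B=12, EF_C=9) = 12; EF_D = 12+4 = 16
Expected project duration μ = 16 weeks. Critical path: A → B → D.

Variance along critical path = 0.111 + 1.778 + 1.000 = 2.889; σ = √2.889 = 1.700 weeks.
Z = (14 − 16) / 1.700 = -1.177
P(T ≤ 14) = Φ(-1.177) ≈ 0.120

0.120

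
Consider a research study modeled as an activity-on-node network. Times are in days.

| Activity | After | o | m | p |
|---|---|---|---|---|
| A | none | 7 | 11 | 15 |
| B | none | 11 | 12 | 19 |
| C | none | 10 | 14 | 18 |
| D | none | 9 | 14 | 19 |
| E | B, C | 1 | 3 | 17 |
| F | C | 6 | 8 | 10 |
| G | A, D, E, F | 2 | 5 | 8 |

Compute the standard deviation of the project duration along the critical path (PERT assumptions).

te_A = (7 + 4·11 + 15)/6 = 66/6 = 11; σ²_A = ((15−7)/6)² = 1.778
te_B = (11 + 4·12 + 19)/6 = 78/6 = 13; σ²_B = ((19−11)/6)² = 1.778
te_C = (10 + 4·14 + 18)/6 = 84/6 = 14; σ²_C = ((18−10)/6)² = 1.778
te_D = (9 + 4·14 + 19)/6 = 84/6 = 14; σ²_D = ((19−9)/6)² = 2.778
te_E = (1 + 4·3 + 17)/6 = 30/6 = 5; σ²_E = ((17−1)/6)² = 7.111
te_F = (6 + 4·8 + 10)/6 = 48/6 = 8; σ²_F = ((10−6)/6)² = 0.444
te_G = (2 + 4·5 + 8)/6 = 30/6 = 5; σ²_G = ((8−2)/6)² = 1.000

Forward pass:
ES_A = 0; EF_A = 11
ES_B = 0; EF_B = 13
ES_C = 0; EF_C = 14
ES_D = 0; EF_D = 14
ES_E = max(EF_B=13, EF_C=14) = 14; EF_E = 14+5 = 19
ES_F = 14; EF_F = 14+8 = 22
ES_G = max(EF_A=11, EF_D=14, EF_E=19, EF_F=22) = 22; EF_G = 22+5 = 27
Expected project duration μ = 27 days. Critical path: C → F → G.

Variance along critical path = 1.778 + 0.444 + 1.000 = 3.222
σ = √3.222 = 1.795 days

1.80 days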